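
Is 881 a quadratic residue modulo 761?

no

Reduce the numerator: 881 ≡ 120 (mod 761), so (881/761) = (120/761).
Factor out 2: 120 = 2^3·15. Since 761 ≡ 1 (mod 8), (2/761) = +1, and (2/761)^3 = +1. Now have (15/761).
761 ≡ 1 (mod 4), so quadratic reciprocity gives (15/761) = (761/15). Reduce: 761 ≡ 11 (mod 15). Now have (11/15).
Both 11 ≡ 3 and 15 ≡ 3 (mod 4), so reciprocity gives (11/15) = -(15/11). Reduce: 15 ≡ 4 (mod 11). Now have -(4/11).
Factor out 2: 4 = 2^2. Since 11 ≡ 3 (mod 8), (2/11) = -1, and (2/11)^2 = +1. Now have -(1/11).
(1/11) = 1. Collecting the sign factors: -1.
(881/761) = -1, and 761 is prime, so 881 is not a quadratic residue mod 761.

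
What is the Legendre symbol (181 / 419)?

181 ≡ 1 (mod 4), so quadratic reciprocity gives (181 / 419) = (419 / 181). Reduce: 419 ≡ 57 (mod 181). Now have (57 / 181).
57 ≡ 1 (mod 4), so quadratic reciprocity gives (57 / 181) = (181 / 57). Reduce: 181 ≡ 10 (mod 57). Now have (10 / 57).
Factor out 2: 10 = 2·5. Since 57 ≡ 1 (mod 8), (2 / 57) = +1. Now have (5 / 57).
5 ≡ 1 (mod 4), so quadratic reciprocity gives (5 / 57) = (57 / 5). Reduce: 57 ≡ 2 (mod 5). Now have (2 / 5).
Factor out 2: 2 = 2. Since 5 ≡ 5 (mod 8), (2 / 5) = -1. Now have -(1 / 5).
(1 / 5) = 1. Collecting the sign factors: -1.

-1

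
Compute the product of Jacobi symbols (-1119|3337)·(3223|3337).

By multiplicativity, (-1119·3223|3337) = (-1119|3337)·(3223|3337).
First factor (-1119|3337):
(-1119|3337)
  = (2218|3337)    [-1119 ≡ 2218 mod 3337]
  = (1109|3337)    [3337 ≡ 1 mod 8 ⇒ (2|3337) = +1]
  = (3337|1109)    [QR: 1109 ≡ 1 mod 4, sign kept]
  = (10|1109)    [3337 ≡ 10 mod 1109]
  = -(5|1109)    [1109 ≡ 5 mod 8 ⇒ (2|1109) = -1]
  = -(1109|5)    [QR: 5 ≡ 1 mod 4, sign kept]
  = -(4|5)    [1109 ≡ 4 mod 5]
  = -(1|5)    [5 ≡ 5 mod 8 ⇒ (2|5)^2 = +1]
  = -1    [(1|5) = 1]
Second factor (3223|3337):
(3223|3337)
  = (3337|3223)    [QR: 3337 ≡ 1 mod 4, sign kept]
  = (114|3223)    [3337 ≡ 114 mod 3223]
  = (57|3223)    [3223 ≡ 7 mod 8 ⇒ (2|3223) = +1]
  = (3223|57)    [QR: 57 ≡ 1 mod 4, sign kept]
  = (31|57)    [3223 ≡ 31 mod 57]
  = (57|31)    [QR: 57 ≡ 1 mod 4, sign kept]
  = (26|31)    [57 ≡ 26 mod 31]
  = (13|31)    [31 ≡ 7 mod 8 ⇒ (2|31) = +1]
  = (31|13)    [QR: 13 ≡ 1 mod 4, sign kept]
  = (5|13)    [31 ≡ 5 mod 13]
  = (13|5)    [QR: 5 ≡ 1 mod 4, sign kept]
  = (3|5)    [13 ≡ 3 mod 5]
  = (5|3)    [QR: 5 ≡ 1 mod 4, sign kept]
  = (2|3)    [5 ≡ 2 mod 3]
  = -(1|3)    [3 ≡ 3 mod 8 ⇒ (2|3) = -1]
  = -1    [(1|3) = 1]
Product: (-1)·(-1) = 1.

1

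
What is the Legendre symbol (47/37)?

(47/37)
  = (10/37)    [47 ≡ 10 mod 37]
  = -(5/37)    [37 ≡ 5 mod 8 ⇒ (2/37) = -1]
  = -(37/5)    [QR: 5 ≡ 1 mod 4, sign kept]
  = -(2/5)    [37 ≡ 2 mod 5]
  = (1/5)    [5 ≡ 5 mod 8 ⇒ (2/5) = -1]
  = 1    [(1/5) = 1]

1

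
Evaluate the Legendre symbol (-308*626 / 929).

1

By multiplicativity, (-308·626 / 929) = (-308 / 929)·(626 / 929).
First factor (-308 / 929):
(-308 / 929)
  = (621 / 929)    [-308 ≡ 621 mod 929]
  = (929 / 621)    [QR: 621 ≡ 1 mod 4, sign kept]
  = (308 / 621)    [929 ≡ 308 mod 621]
  = (77 / 621)    [621 ≡ 5 mod 8 ⇒ (2 / 621)^2 = +1]
  = (621 / 77)    [QR: 77 ≡ 1 mod 4, sign kept]
  = (5 / 77)    [621 ≡ 5 mod 77]
  = (77 / 5)    [QR: 5 ≡ 1 mod 4, sign kept]
  = (2 / 5)    [77 ≡ 2 mod 5]
  = -(1 / 5)    [5 ≡ 5 mod 8 ⇒ (2 / 5) = -1]
  = -1    [(1 / 5) = 1]
Second factor (626 / 929):
(626 / 929)
  = (313 / 929)    [929 ≡ 1 mod 8 ⇒ (2 / 929) = +1]
  = (929 / 313)    [QR: 313 ≡ 1 mod 4, sign kept]
  = (303 / 313)    [929 ≡ 303 mod 313]
  = (313 / 303)    [QR: 313 ≡ 1 mod 4, sign kept]
  = (10 / 303)    [313 ≡ 10 mod 303]
  = (5 / 303)    [303 ≡ 7 mod 8 ⇒ (2 / 303) = +1]
  = (303 / 5)    [QR: 5 ≡ 1 mod 4, sign kept]
  = (3 / 5)    [303 ≡ 3 mod 5]
  = (5 / 3)    [QR: 5 ≡ 1 mod 4, sign kept]
  = (2 / 3)    [5 ≡ 2 mod 3]
  = -(1 / 3)    [3 ≡ 3 mod 8 ⇒ (2 / 3) = -1]
  = -1    [(1 / 3) = 1]
Product: (-1)·(-1) = 1.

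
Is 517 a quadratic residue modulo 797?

no

517 ≡ 1 (mod 4), so quadratic reciprocity gives (517/797) = (797/517). Reduce: 797 ≡ 280 (mod 517). Now have (280/517).
Factor out 2: 280 = 2^3·35. Since 517 ≡ 5 (mod 8), (2/517) = -1, and (2/517)^3 = -1. Now have -(35/517).
517 ≡ 1 (mod 4), so quadratic reciprocity gives (35/517) = (517/35). Reduce: 517 ≡ 27 (mod 35). Now have -(27/35).
Both 27 ≡ 3 and 35 ≡ 3 (mod 4), so reciprocity gives (27/35) = -(35/27). Reduce: 35 ≡ 8 (mod 27). Now have (8/27).
Factor out 2: 8 = 2^3. Since 27 ≡ 3 (mod 8), (2/27) = -1, and (2/27)^3 = -1. Now have -(1/27).
(1/27) = 1. Collecting the sign factors: -1.
The Legendre symbol is -1, so x^2 ≡ 517 (mod 797) has no solution.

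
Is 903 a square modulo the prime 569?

Reduce the numerator: 903 ≡ 334 (mod 569), so (903/569) = (334/569).
Factor out 2: 334 = 2·167. Since 569 ≡ 1 (mod 8), (2/569) = +1. Now have (167/569).
569 ≡ 1 (mod 4), so quadratic reciprocity gives (167/569) = (569/167). Reduce: 569 ≡ 68 (mod 167). Now have (68/167).
Factor out 2: 68 = 2^2·17. Since 167 ≡ 7 (mod 8), (2/167) = +1, and (2/167)^2 = +1. Now have (17/167).
17 ≡ 1 (mod 4), so quadratic reciprocity gives (17/167) = (167/17). Reduce: 167 ≡ 14 (mod 17). Now have (14/17).
Factor out 2: 14 = 2·7. Since 17 ≡ 1 (mod 8), (2/17) = +1. Now have (7/17).
17 ≡ 1 (mod 4), so quadratic reciprocity gives (7/17) = (17/7). Reduce: 17 ≡ 3 (mod 7). Now have (3/7).
Both 3 ≡ 3 and 7 ≡ 3 (mod 4), so reciprocity gives (3/7) = -(7/3). Reduce: 7 ≡ 1 (mod 3). Now have -(1/3).
(1/3) = 1. Collecting the sign factors: -1.
The Legendre symbol is -1, so x^2 ≡ 903 (mod 569) has no solution.

no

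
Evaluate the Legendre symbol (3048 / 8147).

(3048 / 8147)
  = -(381 / 8147)    [8147 ≡ 3 mod 8 ⇒ (2 / 8147)^3 = -1]
  = -(8147 / 381)    [QR: 381 ≡ 1 mod 4, sign kept]
  = -(146 / 381)    [8147 ≡ 146 mod 381]
  = (73 / 381)    [381 ≡ 5 mod 8 ⇒ (2 / 381) = -1]
  = (381 / 73)    [QR: 73 ≡ 1 mod 4, sign kept]
  = (16 / 73)    [381 ≡ 16 mod 73]
  = (1 / 73)    [73 ≡ 1 mod 8 ⇒ (2 / 73)^4 = +1]
  = 1    [(1 / 73) = 1]

1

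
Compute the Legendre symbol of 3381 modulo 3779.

1

(3381|3779)
  = (3779|3381)    [QR: 3381 ≡ 1 mod 4, sign kept]
  = (398|3381)    [3779 ≡ 398 mod 3381]
  = -(199|3381)    [3381 ≡ 5 mod 8 ⇒ (2|3381) = -1]
  = -(3381|199)    [QR: 3381 ≡ 1 mod 4, sign kept]
  = -(197|199)    [3381 ≡ 197 mod 199]
  = -(199|197)    [QR: 197 ≡ 1 mod 4, sign kept]
  = -(2|197)    [199 ≡ 2 mod 197]
  = (1|197)    [197 ≡ 5 mod 8 ⇒ (2|197) = -1]
  = 1    [(1|197) = 1]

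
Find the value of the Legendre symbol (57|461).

-1

(57|461)
  = (461|57)    [QR: 57 ≡ 1 mod 4, sign kept]
  = (5|57)    [461 ≡ 5 mod 57]
  = (57|5)    [QR: 5 ≡ 1 mod 4, sign kept]
  = (2|5)    [57 ≡ 2 mod 5]
  = -(1|5)    [5 ≡ 5 mod 8 ⇒ (2|5) = -1]
  = -1    [(1|5) = 1]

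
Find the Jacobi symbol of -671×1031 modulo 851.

1

By multiplicativity, (-671·1031/851) = (-671/851)·(1031/851).
First factor (-671/851):
(-671/851)
  = (180/851)    [-671 ≡ 180 mod 851]
  = (45/851)    [851 ≡ 3 mod 8 ⇒ (2/851)^2 = +1]
  = (851/45)    [QR: 45 ≡ 1 mod 4, sign kept]
  = (41/45)    [851 ≡ 41 mod 45]
  = (45/41)    [QR: 41 ≡ 1 mod 4, sign kept]
  = (4/41)    [45 ≡ 4 mod 41]
  = (1/41)    [41 ≡ 1 mod 8 ⇒ (2/41)^2 = +1]
  = 1    [(1/41) = 1]
Second factor (1031/851):
(1031/851)
  = (180/851)    [1031 ≡ 180 mod 851]
  = (45/851)    [851 ≡ 3 mod 8 ⇒ (2/851)^2 = +1]
  = (851/45)    [QR: 45 ≡ 1 mod 4, sign kept]
  = (41/45)    [851 ≡ 41 mod 45]
  = (45/41)    [QR: 41 ≡ 1 mod 4, sign kept]
  = (4/41)    [45 ≡ 4 mod 41]
  = (1/41)    [41 ≡ 1 mod 8 ⇒ (2/41)^2 = +1]
  = 1    [(1/41) = 1]
Product: (1)·(1) = 1.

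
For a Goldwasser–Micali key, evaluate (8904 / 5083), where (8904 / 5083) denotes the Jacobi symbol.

1

Reduce the numerator: 8904 ≡ 3821 (mod 5083), so (8904 / 5083) = (3821 / 5083).
3821 ≡ 1 (mod 4), so quadratic reciprocity gives (3821 / 5083) = (5083 / 3821). Reduce: 5083 ≡ 1262 (mod 3821). Now have (1262 / 3821).
Factor out 2: 1262 = 2·631. Since 3821 ≡ 5 (mod 8), (2 / 3821) = -1. Now have -(631 / 3821).
3821 ≡ 1 (mod 4), so quadratic reciprocity gives (631 / 3821) = (3821 / 631). Reduce: 3821 ≡ 35 (mod 631). Now have -(35 / 631).
Both 35 ≡ 3 and 631 ≡ 3 (mod 4), so reciprocity gives (35 / 631) = -(631 / 35). Reduce: 631 ≡ 1 (mod 35). Now have (1 / 35).
(1 / 35) = 1. Collecting the sign factors: 1.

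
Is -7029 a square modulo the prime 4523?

yes

(-7029/4523)
  = -(7029/4523)    [4523 ≡ 3 mod 4 ⇒ (-1/4523) = -1]
  = -(2506/4523)    [7029 ≡ 2506 mod 4523]
  = (1253/4523)    [4523 ≡ 3 mod 8 ⇒ (2/4523) = -1]
  = (4523/1253)    [QR: 1253 ≡ 1 mod 4, sign kept]
  = (764/1253)    [4523 ≡ 764 mod 1253]
  = (191/1253)    [1253 ≡ 5 mod 8 ⇒ (2/1253)^2 = +1]
  = (1253/191)    [QR: 1253 ≡ 1 mod 4, sign kept]
  = (107/191)    [1253 ≡ 107 mod 191]
  = -(191/107)    [QR: both ≡ 3 mod 4, sign flips]
  = -(84/107)    [191 ≡ 84 mod 107]
  = -(21/107)    [107 ≡ 3 mod 8 ⇒ (2/107)^2 = +1]
  = -(107/21)    [QR: 21 ≡ 1 mod 4, sign kept]
  = -(2/21)    [107 ≡ 2 mod 21]
  = (1/21)    [21 ≡ 5 mod 8 ⇒ (2/21) = -1]
  = 1    [(1/21) = 1]
(-7029/4523) = 1, and 4523 is prime, so -7029 is a quadratic residue mod 4523.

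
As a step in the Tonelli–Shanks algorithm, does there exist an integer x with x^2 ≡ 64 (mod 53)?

yes

(64/53)
  = (11/53)    [64 ≡ 11 mod 53]
  = (53/11)    [QR: 53 ≡ 1 mod 4, sign kept]
  = (9/11)    [53 ≡ 9 mod 11]
  = (11/9)    [QR: 9 ≡ 1 mod 4, sign kept]
  = (2/9)    [11 ≡ 2 mod 9]
  = (1/9)    [9 ≡ 1 mod 8 ⇒ (2/9) = +1]
  = 1    [(1/9) = 1]
(64/53) = 1, and 53 is prime, so 64 is a quadratic residue mod 53.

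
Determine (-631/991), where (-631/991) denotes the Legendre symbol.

Pull out -1: (-631/991) = (-1/991)·(631/991). Since 991 ≡ 3 (mod 4), (-1/991) = -1. Now have -(631/991).
Both 631 ≡ 3 and 991 ≡ 3 (mod 4), so reciprocity gives (631/991) = -(991/631). Reduce: 991 ≡ 360 (mod 631). Now have (360/631).
Factor out 2: 360 = 2^3·45. Since 631 ≡ 7 (mod 8), (2/631) = +1, and (2/631)^3 = +1. Now have (45/631).
45 ≡ 1 (mod 4), so quadratic reciprocity gives (45/631) = (631/45). Reduce: 631 ≡ 1 (mod 45). Now have (1/45).
(1/45) = 1. Collecting the sign factors: 1.

1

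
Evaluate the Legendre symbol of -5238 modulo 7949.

(-5238/7949)
  = (2711/7949)    [-5238 ≡ 2711 mod 7949]
  = (7949/2711)    [QR: 7949 ≡ 1 mod 4, sign kept]
  = (2527/2711)    [7949 ≡ 2527 mod 2711]
  = -(2711/2527)    [QR: both ≡ 3 mod 4, sign flips]
  = -(184/2527)    [2711 ≡ 184 mod 2527]
  = -(23/2527)    [2527 ≡ 7 mod 8 ⇒ (2/2527)^3 = +1]
  = (2527/23)    [QR: both ≡ 3 mod 4, sign flips]
  = (20/23)    [2527 ≡ 20 mod 23]
  = (5/23)    [23 ≡ 7 mod 8 ⇒ (2/23)^2 = +1]
  = (23/5)    [QR: 5 ≡ 1 mod 4, sign kept]
  = (3/5)    [23 ≡ 3 mod 5]
  = (5/3)    [QR: 5 ≡ 1 mod 4, sign kept]
  = (2/3)    [5 ≡ 2 mod 3]
  = -(1/3)    [3 ≡ 3 mod 8 ⇒ (2/3) = -1]
  = -1    [(1/3) = 1]

-1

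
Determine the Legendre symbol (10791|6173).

1

Reduce the numerator: 10791 ≡ 4618 (mod 6173), so (10791|6173) = (4618|6173).
Factor out 2: 4618 = 2·2309. Since 6173 ≡ 5 (mod 8), (2|6173) = -1. Now have -(2309|6173).
2309 ≡ 1 (mod 4), so quadratic reciprocity gives (2309|6173) = (6173|2309). Reduce: 6173 ≡ 1555 (mod 2309). Now have -(1555|2309).
2309 ≡ 1 (mod 4), so quadratic reciprocity gives (1555|2309) = (2309|1555). Reduce: 2309 ≡ 754 (mod 1555). Now have -(754|1555).
Factor out 2: 754 = 2·377. Since 1555 ≡ 3 (mod 8), (2|1555) = -1. Now have (377|1555).
377 ≡ 1 (mod 4), so quadratic reciprocity gives (377|1555) = (1555|377). Reduce: 1555 ≡ 47 (mod 377). Now have (47|377).
377 ≡ 1 (mod 4), so quadratic reciprocity gives (47|377) = (377|47). Reduce: 377 ≡ 1 (mod 47). Now have (1|47).
(1|47) = 1. Collecting the sign factors: 1.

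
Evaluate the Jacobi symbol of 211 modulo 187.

1

(211/187)
  = (24/187)    [211 ≡ 24 mod 187]
  = -(3/187)    [187 ≡ 3 mod 8 ⇒ (2/187)^3 = -1]
  = (187/3)    [QR: both ≡ 3 mod 4, sign flips]
  = (1/3)    [187 ≡ 1 mod 3]
  = 1    [(1/3) = 1]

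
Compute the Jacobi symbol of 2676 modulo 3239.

1

Factor out 2: 2676 = 2^2·669. Since 3239 ≡ 7 (mod 8), (2/3239) = +1, and (2/3239)^2 = +1. Now have (669/3239).
669 ≡ 1 (mod 4), so quadratic reciprocity gives (669/3239) = (3239/669). Reduce: 3239 ≡ 563 (mod 669). Now have (563/669).
669 ≡ 1 (mod 4), so quadratic reciprocity gives (563/669) = (669/563). Reduce: 669 ≡ 106 (mod 563). Now have (106/563).
Factor out 2: 106 = 2·53. Since 563 ≡ 3 (mod 8), (2/563) = -1. Now have -(53/563).
53 ≡ 1 (mod 4), so quadratic reciprocity gives (53/563) = (563/53). Reduce: 563 ≡ 33 (mod 53). Now have -(33/53).
33 ≡ 1 (mod 4), so quadratic reciprocity gives (33/53) = (53/33). Reduce: 53 ≡ 20 (mod 33). Now have -(20/33).
Factor out 2: 20 = 2^2·5. Since 33 ≡ 1 (mod 8), (2/33) = +1, and (2/33)^2 = +1. Now have -(5/33).
5 ≡ 1 (mod 4), so quadratic reciprocity gives (5/33) = (33/5). Reduce: 33 ≡ 3 (mod 5). Now have -(3/5).
5 ≡ 1 (mod 4), so quadratic reciprocity gives (3/5) = (5/3). Reduce: 5 ≡ 2 (mod 3). Now have -(2/3).
Factor out 2: 2 = 2. Since 3 ≡ 3 (mod 8), (2/3) = -1. Now have (1/3).
(1/3) = 1. Collecting the sign factors: 1.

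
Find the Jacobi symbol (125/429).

1

(125/429)
  = (429/125)    [QR: 125 ≡ 1 mod 4, sign kept]
  = (54/125)    [429 ≡ 54 mod 125]
  = -(27/125)    [125 ≡ 5 mod 8 ⇒ (2/125) = -1]
  = -(125/27)    [QR: 125 ≡ 1 mod 4, sign kept]
  = -(17/27)    [125 ≡ 17 mod 27]
  = -(27/17)    [QR: 17 ≡ 1 mod 4, sign kept]
  = -(10/17)    [27 ≡ 10 mod 17]
  = -(5/17)    [17 ≡ 1 mod 8 ⇒ (2/17) = +1]
  = -(17/5)    [QR: 5 ≡ 1 mod 4, sign kept]
  = -(2/5)    [17 ≡ 2 mod 5]
  = (1/5)    [5 ≡ 5 mod 8 ⇒ (2/5) = -1]
  = 1    [(1/5) = 1]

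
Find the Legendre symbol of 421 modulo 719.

-1

(421/719)
  = (719/421)    [QR: 421 ≡ 1 mod 4, sign kept]
  = (298/421)    [719 ≡ 298 mod 421]
  = -(149/421)    [421 ≡ 5 mod 8 ⇒ (2/421) = -1]
  = -(421/149)    [QR: 149 ≡ 1 mod 4, sign kept]
  = -(123/149)    [421 ≡ 123 mod 149]
  = -(149/123)    [QR: 149 ≡ 1 mod 4, sign kept]
  = -(26/123)    [149 ≡ 26 mod 123]
  = (13/123)    [123 ≡ 3 mod 8 ⇒ (2/123) = -1]
  = (123/13)    [QR: 13 ≡ 1 mod 4, sign kept]
  = (6/13)    [123 ≡ 6 mod 13]
  = -(3/13)    [13 ≡ 5 mod 8 ⇒ (2/13) = -1]
  = -(13/3)    [QR: 13 ≡ 1 mod 4, sign kept]
  = -(1/3)    [13 ≡ 1 mod 3]
  = -1    [(1/3) = 1]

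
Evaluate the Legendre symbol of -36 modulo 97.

(-36/97)
  = (61/97)    [-36 ≡ 61 mod 97]
  = (97/61)    [QR: 61 ≡ 1 mod 4, sign kept]
  = (36/61)    [97 ≡ 36 mod 61]
  = (9/61)    [61 ≡ 5 mod 8 ⇒ (2/61)^2 = +1]
  = (61/9)    [QR: 9 ≡ 1 mod 4, sign kept]
  = (7/9)    [61 ≡ 7 mod 9]
  = (9/7)    [QR: 9 ≡ 1 mod 4, sign kept]
  = (2/7)    [9 ≡ 2 mod 7]
  = (1/7)    [7 ≡ 7 mod 8 ⇒ (2/7) = +1]
  = 1    [(1/7) = 1]

1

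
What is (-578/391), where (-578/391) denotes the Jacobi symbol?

0

(-578/391)
  = (204/391)    [-578 ≡ 204 mod 391]
  = (51/391)    [391 ≡ 7 mod 8 ⇒ (2/391)^2 = +1]
  = -(391/51)    [QR: both ≡ 3 mod 4, sign flips]
  = -(34/51)    [391 ≡ 34 mod 51]
  = (17/51)    [51 ≡ 3 mod 8 ⇒ (2/51) = -1]
  = (51/17)    [QR: 17 ≡ 1 mod 4, sign kept]
  = (0/17)    [51 ≡ 0 mod 17]
  = 0    [numerator 0, gcd > 1]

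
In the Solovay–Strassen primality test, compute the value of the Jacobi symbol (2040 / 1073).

1

Reduce the numerator: 2040 ≡ 967 (mod 1073), so (2040 / 1073) = (967 / 1073).
1073 ≡ 1 (mod 4), so quadratic reciprocity gives (967 / 1073) = (1073 / 967). Reduce: 1073 ≡ 106 (mod 967). Now have (106 / 967).
Factor out 2: 106 = 2·53. Since 967 ≡ 7 (mod 8), (2 / 967) = +1. Now have (53 / 967).
53 ≡ 1 (mod 4), so quadratic reciprocity gives (53 / 967) = (967 / 53). Reduce: 967 ≡ 13 (mod 53). Now have (13 / 53).
13 ≡ 1 (mod 4), so quadratic reciprocity gives (13 / 53) = (53 / 13). Reduce: 53 ≡ 1 (mod 13). Now have (1 / 13).
(1 / 13) = 1. Collecting the sign factors: 1.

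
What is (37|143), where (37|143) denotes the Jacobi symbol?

37 ≡ 1 (mod 4), so quadratic reciprocity gives (37|143) = (143|37). Reduce: 143 ≡ 32 (mod 37). Now have (32|37).
Factor out 2: 32 = 2^5. Since 37 ≡ 5 (mod 8), (2|37) = -1, and (2|37)^5 = -1. Now have -(1|37).
(1|37) = 1. Collecting the sign factors: -1.

-1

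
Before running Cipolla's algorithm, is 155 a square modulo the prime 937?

no

(155|937)
  = (937|155)    [QR: 937 ≡ 1 mod 4, sign kept]
  = (7|155)    [937 ≡ 7 mod 155]
  = -(155|7)    [QR: both ≡ 3 mod 4, sign flips]
  = -(1|7)    [155 ≡ 1 mod 7]
  = -1    [(1|7) = 1]
The Legendre symbol is -1, so x^2 ≡ 155 (mod 937) has no solution.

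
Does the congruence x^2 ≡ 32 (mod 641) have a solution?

yes

(32|641)
  = (1|641)    [641 ≡ 1 mod 8 ⇒ (2|641)^5 = +1]
  = 1    [(1|641) = 1]
The Legendre symbol is 1, so x^2 ≡ 32 (mod 641) has solution.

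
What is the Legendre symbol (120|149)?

Factor out 2: 120 = 2^3·15. Since 149 ≡ 5 (mod 8), (2|149) = -1, and (2|149)^3 = -1. Now have -(15|149).
149 ≡ 1 (mod 4), so quadratic reciprocity gives (15|149) = (149|15). Reduce: 149 ≡ 14 (mod 15). Now have -(14|15).
Factor out 2: 14 = 2·7. Since 15 ≡ 7 (mod 8), (2|15) = +1. Now have -(7|15).
Both 7 ≡ 3 and 15 ≡ 3 (mod 4), so reciprocity gives (7|15) = -(15|7). Reduce: 15 ≡ 1 (mod 7). Now have (1|7).
(1|7) = 1. Collecting the sign factors: 1.

1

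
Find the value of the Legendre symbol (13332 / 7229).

Reduce the numerator: 13332 ≡ 6103 (mod 7229), so (13332 / 7229) = (6103 / 7229).
7229 ≡ 1 (mod 4), so quadratic reciprocity gives (6103 / 7229) = (7229 / 6103). Reduce: 7229 ≡ 1126 (mod 6103). Now have (1126 / 6103).
Factor out 2: 1126 = 2·563. Since 6103 ≡ 7 (mod 8), (2 / 6103) = +1. Now have (563 / 6103).
Both 563 ≡ 3 and 6103 ≡ 3 (mod 4), so reciprocity gives (563 / 6103) = -(6103 / 563). Reduce: 6103 ≡ 473 (mod 563). Now have -(473 / 563).
473 ≡ 1 (mod 4), so quadratic reciprocity gives (473 / 563) = (563 / 473). Reduce: 563 ≡ 90 (mod 473). Now have -(90 / 473).
Factor out 2: 90 = 2·45. Since 473 ≡ 1 (mod 8), (2 / 473) = +1. Now have -(45 / 473).
45 ≡ 1 (mod 4), so quadratic reciprocity gives (45 / 473) = (473 / 45). Reduce: 473 ≡ 23 (mod 45). Now have -(23 / 45).
45 ≡ 1 (mod 4), so quadratic reciprocity gives (23 / 45) = (45 / 23). Reduce: 45 ≡ 22 (mod 23). Now have -(22 / 23).
Factor out 2: 22 = 2·11. Since 23 ≡ 7 (mod 8), (2 / 23) = +1. Now have -(11 / 23).
Both 11 ≡ 3 and 23 ≡ 3 (mod 4), so reciprocity gives (11 / 23) = -(23 / 11). Reduce: 23 ≡ 1 (mod 11). Now have (1 / 11).
(1 / 11) = 1. Collecting the sign factors: 1.

1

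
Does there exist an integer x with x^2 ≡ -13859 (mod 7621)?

Reduce the numerator: -13859 ≡ 1383 (mod 7621), so (-13859|7621) = (1383|7621).
7621 ≡ 1 (mod 4), so quadratic reciprocity gives (1383|7621) = (7621|1383). Reduce: 7621 ≡ 706 (mod 1383). Now have (706|1383).
Factor out 2: 706 = 2·353. Since 1383 ≡ 7 (mod 8), (2|1383) = +1. Now have (353|1383).
353 ≡ 1 (mod 4), so quadratic reciprocity gives (353|1383) = (1383|353). Reduce: 1383 ≡ 324 (mod 353). Now have (324|353).
Factor out 2: 324 = 2^2·81. Since 353 ≡ 1 (mod 8), (2|353) = +1, and (2|353)^2 = +1. Now have (81|353).
81 ≡ 1 (mod 4), so quadratic reciprocity gives (81|353) = (353|81). Reduce: 353 ≡ 29 (mod 81). Now have (29|81).
29 ≡ 1 (mod 4), so quadratic reciprocity gives (29|81) = (81|29). Reduce: 81 ≡ 23 (mod 29). Now have (23|29).
29 ≡ 1 (mod 4), so quadratic reciprocity gives (23|29) = (29|23). Reduce: 29 ≡ 6 (mod 23). Now have (6|23).
Factor out 2: 6 = 2·3. Since 23 ≡ 7 (mod 8), (2|23) = +1. Now have (3|23).
Both 3 ≡ 3 and 23 ≡ 3 (mod 4), so reciprocity gives (3|23) = -(23|3). Reduce: 23 ≡ 2 (mod 3). Now have -(2|3).
Factor out 2: 2 = 2. Since 3 ≡ 3 (mod 8), (2|3) = -1. Now have (1|3).
(1|3) = 1. Collecting the sign factors: 1.
(-13859|7621) = 1, and 7621 is prime, so -13859 is a quadratic residue mod 7621.

yes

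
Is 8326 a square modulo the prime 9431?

yes

(8326/9431)
  = (4163/9431)    [9431 ≡ 7 mod 8 ⇒ (2/9431) = +1]
  = -(9431/4163)    [QR: both ≡ 3 mod 4, sign flips]
  = -(1105/4163)    [9431 ≡ 1105 mod 4163]
  = -(4163/1105)    [QR: 1105 ≡ 1 mod 4, sign kept]
  = -(848/1105)    [4163 ≡ 848 mod 1105]
  = -(53/1105)    [1105 ≡ 1 mod 8 ⇒ (2/1105)^4 = +1]
  = -(1105/53)    [QR: 53 ≡ 1 mod 4, sign kept]
  = -(45/53)    [1105 ≡ 45 mod 53]
  = -(53/45)    [QR: 45 ≡ 1 mod 4, sign kept]
  = -(8/45)    [53 ≡ 8 mod 45]
  = (1/45)    [45 ≡ 5 mod 8 ⇒ (2/45)^3 = -1]
  = 1    [(1/45) = 1]
(8326/9431) = 1, and 9431 is prime, so 8326 is a quadratic residue mod 9431.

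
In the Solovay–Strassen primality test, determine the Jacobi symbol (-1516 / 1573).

-1

(-1516 / 1573)
  = (57 / 1573)    [-1516 ≡ 57 mod 1573]
  = (1573 / 57)    [QR: 57 ≡ 1 mod 4, sign kept]
  = (34 / 57)    [1573 ≡ 34 mod 57]
  = (17 / 57)    [57 ≡ 1 mod 8 ⇒ (2 / 57) = +1]
  = (57 / 17)    [QR: 17 ≡ 1 mod 4, sign kept]
  = (6 / 17)    [57 ≡ 6 mod 17]
  = (3 / 17)    [17 ≡ 1 mod 8 ⇒ (2 / 17) = +1]
  = (17 / 3)    [QR: 17 ≡ 1 mod 4, sign kept]
  = (2 / 3)    [17 ≡ 2 mod 3]
  = -(1 / 3)    [3 ≡ 3 mod 8 ⇒ (2 / 3) = -1]
  = -1    [(1 / 3) = 1]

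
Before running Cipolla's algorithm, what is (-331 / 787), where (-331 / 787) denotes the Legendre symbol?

1

(-331 / 787)
  = -(331 / 787)    [787 ≡ 3 mod 4 ⇒ (-1 / 787) = -1]
  = (787 / 331)    [QR: both ≡ 3 mod 4, sign flips]
  = (125 / 331)    [787 ≡ 125 mod 331]
  = (331 / 125)    [QR: 125 ≡ 1 mod 4, sign kept]
  = (81 / 125)    [331 ≡ 81 mod 125]
  = (125 / 81)    [QR: 81 ≡ 1 mod 4, sign kept]
  = (44 / 81)    [125 ≡ 44 mod 81]
  = (11 / 81)    [81 ≡ 1 mod 8 ⇒ (2 / 81)^2 = +1]
  = (81 / 11)    [QR: 81 ≡ 1 mod 4, sign kept]
  = (4 / 11)    [81 ≡ 4 mod 11]
  = (1 / 11)    [11 ≡ 3 mod 8 ⇒ (2 / 11)^2 = +1]
  = 1    [(1 / 11) = 1]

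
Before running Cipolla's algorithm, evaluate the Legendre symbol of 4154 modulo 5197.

1

Factor out 2: 4154 = 2·2077. Since 5197 ≡ 5 (mod 8), (2/5197) = -1. Now have -(2077/5197).
2077 ≡ 1 (mod 4), so quadratic reciprocity gives (2077/5197) = (5197/2077). Reduce: 5197 ≡ 1043 (mod 2077). Now have -(1043/2077).
2077 ≡ 1 (mod 4), so quadratic reciprocity gives (1043/2077) = (2077/1043). Reduce: 2077 ≡ 1034 (mod 1043). Now have -(1034/1043).
Factor out 2: 1034 = 2·517. Since 1043 ≡ 3 (mod 8), (2/1043) = -1. Now have (517/1043).
517 ≡ 1 (mod 4), so quadratic reciprocity gives (517/1043) = (1043/517). Reduce: 1043 ≡ 9 (mod 517). Now have (9/517).
9 ≡ 1 (mod 4), so quadratic reciprocity gives (9/517) = (517/9). Reduce: 517 ≡ 4 (mod 9). Now have (4/9).
Factor out 2: 4 = 2^2. Since 9 ≡ 1 (mod 8), (2/9) = +1, and (2/9)^2 = +1. Now have (1/9).
(1/9) = 1. Collecting the sign factors: 1.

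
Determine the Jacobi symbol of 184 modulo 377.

Factor out 2: 184 = 2^3·23. Since 377 ≡ 1 (mod 8), (2|377) = +1, and (2|377)^3 = +1. Now have (23|377).
377 ≡ 1 (mod 4), so quadratic reciprocity gives (23|377) = (377|23). Reduce: 377 ≡ 9 (mod 23). Now have (9|23).
9 ≡ 1 (mod 4), so quadratic reciprocity gives (9|23) = (23|9). Reduce: 23 ≡ 5 (mod 9). Now have (5|9).
5 ≡ 1 (mod 4), so quadratic reciprocity gives (5|9) = (9|5). Reduce: 9 ≡ 4 (mod 5). Now have (4|5).
Factor out 2: 4 = 2^2. Since 5 ≡ 5 (mod 8), (2|5) = -1, and (2|5)^2 = +1. Now have (1|5).
(1|5) = 1. Collecting the sign factors: 1.

1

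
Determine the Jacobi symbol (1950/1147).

1

(1950/1147)
  = (803/1147)    [1950 ≡ 803 mod 1147]
  = -(1147/803)    [QR: both ≡ 3 mod 4, sign flips]
  = -(344/803)    [1147 ≡ 344 mod 803]
  = (43/803)    [803 ≡ 3 mod 8 ⇒ (2/803)^3 = -1]
  = -(803/43)    [QR: both ≡ 3 mod 4, sign flips]
  = -(29/43)    [803 ≡ 29 mod 43]
  = -(43/29)    [QR: 29 ≡ 1 mod 4, sign kept]
  = -(14/29)    [43 ≡ 14 mod 29]
  = (7/29)    [29 ≡ 5 mod 8 ⇒ (2/29) = -1]
  = (29/7)    [QR: 29 ≡ 1 mod 4, sign kept]
  = (1/7)    [29 ≡ 1 mod 7]
  = 1    [(1/7) = 1]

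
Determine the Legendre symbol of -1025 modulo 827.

(-1025|827)
  = -(1025|827)    [827 ≡ 3 mod 4 ⇒ (-1|827) = -1]
  = -(198|827)    [1025 ≡ 198 mod 827]
  = (99|827)    [827 ≡ 3 mod 8 ⇒ (2|827) = -1]
  = -(827|99)    [QR: both ≡ 3 mod 4, sign flips]
  = -(35|99)    [827 ≡ 35 mod 99]
  = (99|35)    [QR: both ≡ 3 mod 4, sign flips]
  = (29|35)    [99 ≡ 29 mod 35]
  = (35|29)    [QR: 29 ≡ 1 mod 4, sign kept]
  = (6|29)    [35 ≡ 6 mod 29]
  = -(3|29)    [29 ≡ 5 mod 8 ⇒ (2|29) = -1]
  = -(29|3)    [QR: 29 ≡ 1 mod 4, sign kept]
  = -(2|3)    [29 ≡ 2 mod 3]
  = (1|3)    [3 ≡ 3 mod 8 ⇒ (2|3) = -1]
  = 1    [(1|3) = 1]

1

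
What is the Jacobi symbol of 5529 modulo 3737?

-1

Reduce the numerator: 5529 ≡ 1792 (mod 3737), so (5529/3737) = (1792/3737).
Factor out 2: 1792 = 2^8·7. Since 3737 ≡ 1 (mod 8), (2/3737) = +1, and (2/3737)^8 = +1. Now have (7/3737).
3737 ≡ 1 (mod 4), so quadratic reciprocity gives (7/3737) = (3737/7). Reduce: 3737 ≡ 6 (mod 7). Now have (6/7).
Factor out 2: 6 = 2·3. Since 7 ≡ 7 (mod 8), (2/7) = +1. Now have (3/7).
Both 3 ≡ 3 and 7 ≡ 3 (mod 4), so reciprocity gives (3/7) = -(7/3). Reduce: 7 ≡ 1 (mod 3). Now have -(1/3).
(1/3) = 1. Collecting the sign factors: -1.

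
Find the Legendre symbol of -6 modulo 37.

(-6|37)
  = (31|37)    [-6 ≡ 31 mod 37]
  = (37|31)    [QR: 37 ≡ 1 mod 4, sign kept]
  = (6|31)    [37 ≡ 6 mod 31]
  = (3|31)    [31 ≡ 7 mod 8 ⇒ (2|31) = +1]
  = -(31|3)    [QR: both ≡ 3 mod 4, sign flips]
  = -(1|3)    [31 ≡ 1 mod 3]
  = -1    [(1|3) = 1]

-1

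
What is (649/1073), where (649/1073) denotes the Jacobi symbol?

1

649 ≡ 1 (mod 4), so quadratic reciprocity gives (649/1073) = (1073/649). Reduce: 1073 ≡ 424 (mod 649). Now have (424/649).
Factor out 2: 424 = 2^3·53. Since 649 ≡ 1 (mod 8), (2/649) = +1, and (2/649)^3 = +1. Now have (53/649).
53 ≡ 1 (mod 4), so quadratic reciprocity gives (53/649) = (649/53). Reduce: 649 ≡ 13 (mod 53). Now have (13/53).
13 ≡ 1 (mod 4), so quadratic reciprocity gives (13/53) = (53/13). Reduce: 53 ≡ 1 (mod 13). Now have (1/13).
(1/13) = 1. Collecting the sign factors: 1.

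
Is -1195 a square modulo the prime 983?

Reduce the numerator: -1195 ≡ 771 (mod 983), so (-1195|983) = (771|983).
Both 771 ≡ 3 and 983 ≡ 3 (mod 4), so reciprocity gives (771|983) = -(983|771). Reduce: 983 ≡ 212 (mod 771). Now have -(212|771).
Factor out 2: 212 = 2^2·53. Since 771 ≡ 3 (mod 8), (2|771) = -1, and (2|771)^2 = +1. Now have -(53|771).
53 ≡ 1 (mod 4), so quadratic reciprocity gives (53|771) = (771|53). Reduce: 771 ≡ 29 (mod 53). Now have -(29|53).
29 ≡ 1 (mod 4), so quadratic reciprocity gives (29|53) = (53|29). Reduce: 53 ≡ 24 (mod 29). Now have -(24|29).
Factor out 2: 24 = 2^3·3. Since 29 ≡ 5 (mod 8), (2|29) = -1, and (2|29)^3 = -1. Now have (3|29).
29 ≡ 1 (mod 4), so quadratic reciprocity gives (3|29) = (29|3). Reduce: 29 ≡ 2 (mod 3). Now have (2|3).
Factor out 2: 2 = 2. Since 3 ≡ 3 (mod 8), (2|3) = -1. Now have -(1|3).
(1|3) = 1. Collecting the sign factors: -1.
(-1195|983) = -1, and 983 is prime, so -1195 is not a quadratic residue mod 983.

no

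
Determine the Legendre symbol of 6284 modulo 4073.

1

(6284/4073)
  = (2211/4073)    [6284 ≡ 2211 mod 4073]
  = (4073/2211)    [QR: 4073 ≡ 1 mod 4, sign kept]
  = (1862/2211)    [4073 ≡ 1862 mod 2211]
  = -(931/2211)    [2211 ≡ 3 mod 8 ⇒ (2/2211) = -1]
  = (2211/931)    [QR: both ≡ 3 mod 4, sign flips]
  = (349/931)    [2211 ≡ 349 mod 931]
  = (931/349)    [QR: 349 ≡ 1 mod 4, sign kept]
  = (233/349)    [931 ≡ 233 mod 349]
  = (349/233)    [QR: 233 ≡ 1 mod 4, sign kept]
  = (116/233)    [349 ≡ 116 mod 233]
  = (29/233)    [233 ≡ 1 mod 8 ⇒ (2/233)^2 = +1]
  = (233/29)    [QR: 29 ≡ 1 mod 4, sign kept]
  = (1/29)    [233 ≡ 1 mod 29]
  = 1    [(1/29) = 1]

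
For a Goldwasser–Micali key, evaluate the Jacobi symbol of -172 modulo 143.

1

(-172|143)
  = (114|143)    [-172 ≡ 114 mod 143]
  = (57|143)    [143 ≡ 7 mod 8 ⇒ (2|143) = +1]
  = (143|57)    [QR: 57 ≡ 1 mod 4, sign kept]
  = (29|57)    [143 ≡ 29 mod 57]
  = (57|29)    [QR: 29 ≡ 1 mod 4, sign kept]
  = (28|29)    [57 ≡ 28 mod 29]
  = (7|29)    [29 ≡ 5 mod 8 ⇒ (2|29)^2 = +1]
  = (29|7)    [QR: 29 ≡ 1 mod 4, sign kept]
  = (1|7)    [29 ≡ 1 mod 7]
  = 1    [(1|7) = 1]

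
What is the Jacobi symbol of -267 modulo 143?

1

(-267 / 143)
  = -(267 / 143)    [143 ≡ 3 mod 4 ⇒ (-1 / 143) = -1]
  = -(124 / 143)    [267 ≡ 124 mod 143]
  = -(31 / 143)    [143 ≡ 7 mod 8 ⇒ (2 / 143)^2 = +1]
  = (143 / 31)    [QR: both ≡ 3 mod 4, sign flips]
  = (19 / 31)    [143 ≡ 19 mod 31]
  = -(31 / 19)    [QR: both ≡ 3 mod 4, sign flips]
  = -(12 / 19)    [31 ≡ 12 mod 19]
  = -(3 / 19)    [19 ≡ 3 mod 8 ⇒ (2 / 19)^2 = +1]
  = (19 / 3)    [QR: both ≡ 3 mod 4, sign flips]
  = (1 / 3)    [19 ≡ 1 mod 3]
  = 1    [(1 / 3) = 1]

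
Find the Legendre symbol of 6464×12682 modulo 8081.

1

By multiplicativity, (6464·12682/8081) = (6464/8081)·(12682/8081).
First factor (6464/8081):
Factor out 2: 6464 = 2^6·101. Since 8081 ≡ 1 (mod 8), (2/8081) = +1, and (2/8081)^6 = +1. Now have (101/8081).
101 ≡ 1 (mod 4), so quadratic reciprocity gives (101/8081) = (8081/101). Reduce: 8081 ≡ 1 (mod 101). Now have (1/101).
(1/101) = 1. Collecting the sign factors: 1.
Second factor (12682/8081):
Reduce the numerator: 12682 ≡ 4601 (mod 8081), so (12682/8081) = (4601/8081).
4601 ≡ 1 (mod 4), so quadratic reciprocity gives (4601/8081) = (8081/4601). Reduce: 8081 ≡ 3480 (mod 4601). Now have (3480/4601).
Factor out 2: 3480 = 2^3·435. Since 4601 ≡ 1 (mod 8), (2/4601) = +1, and (2/4601)^3 = +1. Now have (435/4601).
4601 ≡ 1 (mod 4), so quadratic reciprocity gives (435/4601) = (4601/435). Reduce: 4601 ≡ 251 (mod 435). Now have (251/435).
Both 251 ≡ 3 and 435 ≡ 3 (mod 4), so reciprocity gives (251/435) = -(435/251). Reduce: 435 ≡ 184 (mod 251). Now have -(184/251).
Factor out 2: 184 = 2^3·23. Since 251 ≡ 3 (mod 8), (2/251) = -1, and (2/251)^3 = -1. Now have (23/251).
Both 23 ≡ 3 and 251 ≡ 3 (mod 4), so reciprocity gives (23/251) = -(251/23). Reduce: 251 ≡ 21 (mod 23). Now have -(21/23).
21 ≡ 1 (mod 4), so quadratic reciprocity gives (21/23) = (23/21). Reduce: 23 ≡ 2 (mod 21). Now have -(2/21).
Factor out 2: 2 = 2. Since 21 ≡ 5 (mod 8), (2/21) = -1. Now have (1/21).
(1/21) = 1. Collecting the sign factors: 1.
Product: (1)·(1) = 1.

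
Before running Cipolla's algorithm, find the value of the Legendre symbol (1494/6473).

-1

(1494/6473)
  = (747/6473)    [6473 ≡ 1 mod 8 ⇒ (2/6473) = +1]
  = (6473/747)    [QR: 6473 ≡ 1 mod 4, sign kept]
  = (497/747)    [6473 ≡ 497 mod 747]
  = (747/497)    [QR: 497 ≡ 1 mod 4, sign kept]
  = (250/497)    [747 ≡ 250 mod 497]
  = (125/497)    [497 ≡ 1 mod 8 ⇒ (2/497) = +1]
  = (497/125)    [QR: 125 ≡ 1 mod 4, sign kept]
  = (122/125)    [497 ≡ 122 mod 125]
  = -(61/125)    [125 ≡ 5 mod 8 ⇒ (2/125) = -1]
  = -(125/61)    [QR: 61 ≡ 1 mod 4, sign kept]
  = -(3/61)    [125 ≡ 3 mod 61]
  = -(61/3)    [QR: 61 ≡ 1 mod 4, sign kept]
  = -(1/3)    [61 ≡ 1 mod 3]
  = -1    [(1/3) = 1]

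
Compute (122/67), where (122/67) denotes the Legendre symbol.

1

(122/67)
  = (55/67)    [122 ≡ 55 mod 67]
  = -(67/55)    [QR: both ≡ 3 mod 4, sign flips]
  = -(12/55)    [67 ≡ 12 mod 55]
  = -(3/55)    [55 ≡ 7 mod 8 ⇒ (2/55)^2 = +1]
  = (55/3)    [QR: both ≡ 3 mod 4, sign flips]
  = (1/3)    [55 ≡ 1 mod 3]
  = 1    [(1/3) = 1]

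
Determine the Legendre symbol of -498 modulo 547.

1

(-498|547)
  = -(498|547)    [547 ≡ 3 mod 4 ⇒ (-1|547) = -1]
  = (249|547)    [547 ≡ 3 mod 8 ⇒ (2|547) = -1]
  = (547|249)    [QR: 249 ≡ 1 mod 4, sign kept]
  = (49|249)    [547 ≡ 49 mod 249]
  = (249|49)    [QR: 49 ≡ 1 mod 4, sign kept]
  = (4|49)    [249 ≡ 4 mod 49]
  = (1|49)    [49 ≡ 1 mod 8 ⇒ (2|49)^2 = +1]
  = 1    [(1|49) = 1]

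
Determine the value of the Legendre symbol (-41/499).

1

Pull out -1: (-41/499) = (-1/499)·(41/499). Since 499 ≡ 3 (mod 4), (-1/499) = -1. Now have -(41/499).
41 ≡ 1 (mod 4), so quadratic reciprocity gives (41/499) = (499/41). Reduce: 499 ≡ 7 (mod 41). Now have -(7/41).
41 ≡ 1 (mod 4), so quadratic reciprocity gives (7/41) = (41/7). Reduce: 41 ≡ 6 (mod 7). Now have -(6/7).
Factor out 2: 6 = 2·3. Since 7 ≡ 7 (mod 8), (2/7) = +1. Now have -(3/7).
Both 3 ≡ 3 and 7 ≡ 3 (mod 4), so reciprocity gives (3/7) = -(7/3). Reduce: 7 ≡ 1 (mod 3). Now have (1/3).
(1/3) = 1. Collecting the sign factors: 1.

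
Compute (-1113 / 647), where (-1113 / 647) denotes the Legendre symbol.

Reduce the numerator: -1113 ≡ 181 (mod 647), so (-1113 / 647) = (181 / 647).
181 ≡ 1 (mod 4), so quadratic reciprocity gives (181 / 647) = (647 / 181). Reduce: 647 ≡ 104 (mod 181). Now have (104 / 181).
Factor out 2: 104 = 2^3·13. Since 181 ≡ 5 (mod 8), (2 / 181) = -1, and (2 / 181)^3 = -1. Now have -(13 / 181).
13 ≡ 1 (mod 4), so quadratic reciprocity gives (13 / 181) = (181 / 13). Reduce: 181 ≡ 12 (mod 13). Now have -(12 / 13).
Factor out 2: 12 = 2^2·3. Since 13 ≡ 5 (mod 8), (2 / 13) = -1, and (2 / 13)^2 = +1. Now have -(3 / 13).
13 ≡ 1 (mod 4), so quadratic reciprocity gives (3 / 13) = (13 / 3). Reduce: 13 ≡ 1 (mod 3). Now have -(1 / 3).
(1 / 3) = 1. Collecting the sign factors: -1.

-1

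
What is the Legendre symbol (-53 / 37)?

Reduce the numerator: -53 ≡ 21 (mod 37), so (-53 / 37) = (21 / 37).
21 ≡ 1 (mod 4), so quadratic reciprocity gives (21 / 37) = (37 / 21). Reduce: 37 ≡ 16 (mod 21). Now have (16 / 21).
Factor out 2: 16 = 2^4. Since 21 ≡ 5 (mod 8), (2 / 21) = -1, and (2 / 21)^4 = +1. Now have (1 / 21).
(1 / 21) = 1. Collecting the sign factors: 1.

1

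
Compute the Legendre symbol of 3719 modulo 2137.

-1

Reduce the numerator: 3719 ≡ 1582 (mod 2137), so (3719/2137) = (1582/2137).
Factor out 2: 1582 = 2·791. Since 2137 ≡ 1 (mod 8), (2/2137) = +1. Now have (791/2137).
2137 ≡ 1 (mod 4), so quadratic reciprocity gives (791/2137) = (2137/791). Reduce: 2137 ≡ 555 (mod 791). Now have (555/791).
Both 555 ≡ 3 and 791 ≡ 3 (mod 4), so reciprocity gives (555/791) = -(791/555). Reduce: 791 ≡ 236 (mod 555). Now have -(236/555).
Factor out 2: 236 = 2^2·59. Since 555 ≡ 3 (mod 8), (2/555) = -1, and (2/555)^2 = +1. Now have -(59/555).
Both 59 ≡ 3 and 555 ≡ 3 (mod 4), so reciprocity gives (59/555) = -(555/59). Reduce: 555 ≡ 24 (mod 59). Now have (24/59).
Factor out 2: 24 = 2^3·3. Since 59 ≡ 3 (mod 8), (2/59) = -1, and (2/59)^3 = -1. Now have -(3/59).
Both 3 ≡ 3 and 59 ≡ 3 (mod 4), so reciprocity gives (3/59) = -(59/3). Reduce: 59 ≡ 2 (mod 3). Now have (2/3).
Factor out 2: 2 = 2. Since 3 ≡ 3 (mod 8), (2/3) = -1. Now have -(1/3).
(1/3) = 1. Collecting the sign factors: -1.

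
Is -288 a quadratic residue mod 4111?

no

Reduce the numerator: -288 ≡ 3823 (mod 4111), so (-288|4111) = (3823|4111).
Both 3823 ≡ 3 and 4111 ≡ 3 (mod 4), so reciprocity gives (3823|4111) = -(4111|3823). Reduce: 4111 ≡ 288 (mod 3823). Now have -(288|3823).
Factor out 2: 288 = 2^5·9. Since 3823 ≡ 7 (mod 8), (2|3823) = +1, and (2|3823)^5 = +1. Now have -(9|3823).
9 ≡ 1 (mod 4), so quadratic reciprocity gives (9|3823) = (3823|9). Reduce: 3823 ≡ 7 (mod 9). Now have -(7|9).
9 ≡ 1 (mod 4), so quadratic reciprocity gives (7|9) = (9|7). Reduce: 9 ≡ 2 (mod 7). Now have -(2|7).
Factor out 2: 2 = 2. Since 7 ≡ 7 (mod 8), (2|7) = +1. Now have -(1|7).
(1|7) = 1. Collecting the sign factors: -1.
(-288|4111) = -1, and 4111 is prime, so -288 is not a quadratic residue mod 4111.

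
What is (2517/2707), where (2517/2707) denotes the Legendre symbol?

2517 ≡ 1 (mod 4), so quadratic reciprocity gives (2517/2707) = (2707/2517). Reduce: 2707 ≡ 190 (mod 2517). Now have (190/2517).
Factor out 2: 190 = 2·95. Since 2517 ≡ 5 (mod 8), (2/2517) = -1. Now have -(95/2517).
2517 ≡ 1 (mod 4), so quadratic reciprocity gives (95/2517) = (2517/95). Reduce: 2517 ≡ 47 (mod 95). Now have -(47/95).
Both 47 ≡ 3 and 95 ≡ 3 (mod 4), so reciprocity gives (47/95) = -(95/47). Reduce: 95 ≡ 1 (mod 47). Now have (1/47).
(1/47) = 1. Collecting the sign factors: 1.

1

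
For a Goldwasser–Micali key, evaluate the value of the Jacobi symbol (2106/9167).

-1

Factor out 2: 2106 = 2·1053. Since 9167 ≡ 7 (mod 8), (2/9167) = +1. Now have (1053/9167).
1053 ≡ 1 (mod 4), so quadratic reciprocity gives (1053/9167) = (9167/1053). Reduce: 9167 ≡ 743 (mod 1053). Now have (743/1053).
1053 ≡ 1 (mod 4), so quadratic reciprocity gives (743/1053) = (1053/743). Reduce: 1053 ≡ 310 (mod 743). Now have (310/743).
Factor out 2: 310 = 2·155. Since 743 ≡ 7 (mod 8), (2/743) = +1. Now have (155/743).
Both 155 ≡ 3 and 743 ≡ 3 (mod 4), so reciprocity gives (155/743) = -(743/155). Reduce: 743 ≡ 123 (mod 155). Now have -(123/155).
Both 123 ≡ 3 and 155 ≡ 3 (mod 4), so reciprocity gives (123/155) = -(155/123). Reduce: 155 ≡ 32 (mod 123). Now have (32/123).
Factor out 2: 32 = 2^5. Since 123 ≡ 3 (mod 8), (2/123) = -1, and (2/123)^5 = -1. Now have -(1/123).
(1/123) = 1. Collecting the sign factors: -1.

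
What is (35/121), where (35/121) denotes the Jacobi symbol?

121 ≡ 1 (mod 4), so quadratic reciprocity gives (35/121) = (121/35). Reduce: 121 ≡ 16 (mod 35). Now have (16/35).
Factor out 2: 16 = 2^4. Since 35 ≡ 3 (mod 8), (2/35) = -1, and (2/35)^4 = +1. Now have (1/35).
(1/35) = 1. Collecting the sign factors: 1.

1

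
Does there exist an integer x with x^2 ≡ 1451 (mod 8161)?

no

(1451/8161)
  = (8161/1451)    [QR: 8161 ≡ 1 mod 4, sign kept]
  = (906/1451)    [8161 ≡ 906 mod 1451]
  = -(453/1451)    [1451 ≡ 3 mod 8 ⇒ (2/1451) = -1]
  = -(1451/453)    [QR: 453 ≡ 1 mod 4, sign kept]
  = -(92/453)    [1451 ≡ 92 mod 453]
  = -(23/453)    [453 ≡ 5 mod 8 ⇒ (2/453)^2 = +1]
  = -(453/23)    [QR: 453 ≡ 1 mod 4, sign kept]
  = -(16/23)    [453 ≡ 16 mod 23]
  = -(1/23)    [23 ≡ 7 mod 8 ⇒ (2/23)^4 = +1]
  = -1    [(1/23) = 1]
The Legendre symbol is -1, so x^2 ≡ 1451 (mod 8161) has no solution.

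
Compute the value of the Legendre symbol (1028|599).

-1

Reduce the numerator: 1028 ≡ 429 (mod 599), so (1028|599) = (429|599).
429 ≡ 1 (mod 4), so quadratic reciprocity gives (429|599) = (599|429). Reduce: 599 ≡ 170 (mod 429). Now have (170|429).
Factor out 2: 170 = 2·85. Since 429 ≡ 5 (mod 8), (2|429) = -1. Now have -(85|429).
85 ≡ 1 (mod 4), so quadratic reciprocity gives (85|429) = (429|85). Reduce: 429 ≡ 4 (mod 85). Now have -(4|85).
Factor out 2: 4 = 2^2. Since 85 ≡ 5 (mod 8), (2|85) = -1, and (2|85)^2 = +1. Now have -(1|85).
(1|85) = 1. Collecting the sign factors: -1.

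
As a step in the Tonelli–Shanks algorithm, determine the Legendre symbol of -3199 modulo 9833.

1

(-3199/9833)
  = (6634/9833)    [-3199 ≡ 6634 mod 9833]
  = (3317/9833)    [9833 ≡ 1 mod 8 ⇒ (2/9833) = +1]
  = (9833/3317)    [QR: 3317 ≡ 1 mod 4, sign kept]
  = (3199/3317)    [9833 ≡ 3199 mod 3317]
  = (3317/3199)    [QR: 3317 ≡ 1 mod 4, sign kept]
  = (118/3199)    [3317 ≡ 118 mod 3199]
  = (59/3199)    [3199 ≡ 7 mod 8 ⇒ (2/3199) = +1]
  = -(3199/59)    [QR: both ≡ 3 mod 4, sign flips]
  = -(13/59)    [3199 ≡ 13 mod 59]
  = -(59/13)    [QR: 13 ≡ 1 mod 4, sign kept]
  = -(7/13)    [59 ≡ 7 mod 13]
  = -(13/7)    [QR: 13 ≡ 1 mod 4, sign kept]
  = -(6/7)    [13 ≡ 6 mod 7]
  = -(3/7)    [7 ≡ 7 mod 8 ⇒ (2/7) = +1]
  = (7/3)    [QR: both ≡ 3 mod 4, sign flips]
  = (1/3)    [7 ≡ 1 mod 3]
  = 1    [(1/3) = 1]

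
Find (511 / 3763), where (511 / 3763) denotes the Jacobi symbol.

Both 511 ≡ 3 and 3763 ≡ 3 (mod 4), so reciprocity gives (511 / 3763) = -(3763 / 511). Reduce: 3763 ≡ 186 (mod 511). Now have -(186 / 511).
Factor out 2: 186 = 2·93. Since 511 ≡ 7 (mod 8), (2 / 511) = +1. Now have -(93 / 511).
93 ≡ 1 (mod 4), so quadratic reciprocity gives (93 / 511) = (511 / 93). Reduce: 511 ≡ 46 (mod 93). Now have -(46 / 93).
Factor out 2: 46 = 2·23. Since 93 ≡ 5 (mod 8), (2 / 93) = -1. Now have (23 / 93).
93 ≡ 1 (mod 4), so quadratic reciprocity gives (23 / 93) = (93 / 23). Reduce: 93 ≡ 1 (mod 23). Now have (1 / 23).
(1 / 23) = 1. Collecting the sign factors: 1.

1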